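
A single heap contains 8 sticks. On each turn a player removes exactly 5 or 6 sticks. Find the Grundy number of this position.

Build the Grundy sequence with g(k) = mex{g(k−s) : s ∈ {5, 6}, s ≤ k}:
g(0) = mex{} = 0
g(1) = mex{} = 0
g(2) = mex{} = 0
g(3) = mex{} = 0
g(4) = mex{} = 0
g(5) = mex{0} = 1
g(6) = mex{0} = 1
g(7) = mex{0} = 1
g(8) = mex{0} = 1
So g(8) = 1.

1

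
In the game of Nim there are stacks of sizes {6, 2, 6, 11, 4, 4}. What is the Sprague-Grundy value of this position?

9

Compute the nim-sum pairwise:
6 ⊕ 2 = 4
4 ⊕ 6 = 2
2 ⊕ 11 = 9
9 ⊕ 4 = 13
13 ⊕ 4 = 9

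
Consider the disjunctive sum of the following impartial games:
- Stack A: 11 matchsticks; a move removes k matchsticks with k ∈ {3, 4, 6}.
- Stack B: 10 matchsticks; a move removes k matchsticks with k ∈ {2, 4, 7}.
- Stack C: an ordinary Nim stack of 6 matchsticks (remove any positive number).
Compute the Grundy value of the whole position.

4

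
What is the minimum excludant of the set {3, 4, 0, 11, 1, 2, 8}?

5

The values 0, 1, 2, 3, 4 are all present; 5 is the first non-negative integer missing from the set.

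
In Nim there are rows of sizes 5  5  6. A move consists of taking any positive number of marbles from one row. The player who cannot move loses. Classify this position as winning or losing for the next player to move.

Winning position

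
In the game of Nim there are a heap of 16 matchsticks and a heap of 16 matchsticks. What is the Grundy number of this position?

0

Compute the nim-sum pairwise:
16 ⊕ 16 = 0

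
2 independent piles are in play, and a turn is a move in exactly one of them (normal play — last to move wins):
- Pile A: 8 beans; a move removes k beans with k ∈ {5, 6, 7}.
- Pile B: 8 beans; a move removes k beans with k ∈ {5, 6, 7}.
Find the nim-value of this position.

0

For pile A, compute g(0), g(1), … with moves {5, 6, 7}:
g(0) = mex{} = 0
g(1) = mex{} = 0
g(2) = mex{} = 0
g(3) = mex{} = 0
g(4) = mex{} = 0
g(5) = mex{0} = 1
g(6) = mex{0} = 1
g(7) = mex{0} = 1
g(8) = mex{0} = 1
So g(8) = 1.
Grundy values for pile B (subtraction set {5, 6, 7}):
g(0) = mex{} = 0
g(1) = mex{} = 0
g(2) = mex{} = 0
g(3) = mex{} = 0
g(4) = mex{} = 0
g(5) = mex{0} = 1
g(6) = mex{0} = 1
g(7) = mex{0} = 1
g(8) = mex{0} = 1
So g(8) = 1.
By the Sprague-Grundy theorem, the Grundy value of a sum of independent games is the XOR of the component values.
Combined value = 1 XOR 1 = 0.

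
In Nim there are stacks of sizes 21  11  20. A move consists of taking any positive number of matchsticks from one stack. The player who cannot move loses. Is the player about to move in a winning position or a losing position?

Winning position

Nim-sum: 21 ^ 11 ^ 20 = 10.
The nim-sum is 10 ≠ 0, so this is an N-position: the player to move can win.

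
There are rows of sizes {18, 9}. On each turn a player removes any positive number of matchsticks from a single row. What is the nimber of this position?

27

Compute the nim-sum pairwise:
18 ^ 9 = 27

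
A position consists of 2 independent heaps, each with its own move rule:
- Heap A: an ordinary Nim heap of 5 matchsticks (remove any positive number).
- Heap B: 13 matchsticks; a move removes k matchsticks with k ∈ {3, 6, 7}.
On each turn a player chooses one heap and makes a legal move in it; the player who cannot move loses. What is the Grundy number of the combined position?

Heap A is a plain Nim heap of size 5, so its Grundy value is 5.
Build the Grundy sequence for heap B with g(k) = mex{g(k−s) : s ∈ {3, 6, 7}, s ≤ k}:
k:     0  1  2  3  4  5  6  7  8  9 10 11 12 13
g(k):  0  0  0  1  1  1  2  2  2  3  0  0  0  1
So g(13) = 1.
By the Sprague-Grundy theorem, the Grundy value of a sum of independent games is the XOR of the component values.
Combined value = 5 ⊕ 1 = 4.

4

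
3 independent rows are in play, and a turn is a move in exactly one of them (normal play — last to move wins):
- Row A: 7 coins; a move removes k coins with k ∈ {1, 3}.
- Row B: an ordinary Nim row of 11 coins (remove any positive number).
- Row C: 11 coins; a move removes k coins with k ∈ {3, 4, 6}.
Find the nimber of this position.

10

Grundy values for row A (subtraction set {1, 3}):
g(0) = mex{} = 0
g(1) = mex{0} = 1
g(2) = mex{1} = 0
g(3) = mex{0} = 1
g(4) = mex{1} = 0
g(5) = mex{0} = 1
g(6) = mex{1} = 0
g(7) = mex{0} = 1
So g(7) = 1.
Row B is a plain Nim row of size 11, so its Grundy value is 11.
For row C, compute g(0), g(1), … with moves {3, 4, 6}:
k:     0  1  2  3  4  5  6  7  8  9 10 11
g(k):  0  0  0  1  1  1  2  2  2  0  0  0
So g(11) = 0.
By the Sprague-Grundy theorem, the Grundy value of a sum of independent games is the XOR of the component values.
Combined value = 1 XOR 11 XOR 0 = 10.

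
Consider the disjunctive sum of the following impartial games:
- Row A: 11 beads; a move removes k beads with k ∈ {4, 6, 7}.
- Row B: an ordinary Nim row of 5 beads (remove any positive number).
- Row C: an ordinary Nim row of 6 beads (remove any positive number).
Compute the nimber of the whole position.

Grundy values for row A (subtraction set {4, 6, 7}):
k:     0  1  2  3  4  5  6  7  8  9 10 11
g(k):  0  0  0  0  1  1  1  1  2  2  2  0
So g(11) = 0.
Row B is a plain Nim row of size 5, so its Grundy value is 5.
Row C is a plain Nim row of size 6, so its Grundy value is 6.
The value of a disjunctive sum is the nim-sum of the parts.
Combined value = 0 ⊕ 5 ⊕ 6 = 3.

3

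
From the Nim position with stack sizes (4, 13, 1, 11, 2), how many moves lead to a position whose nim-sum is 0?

3

Compute the nim-sum pairwise:
4 ^ 13 = 9
9 ^ 1 = 8
8 ^ 11 = 3
3 ^ 2 = 1
The overall nim-sum is X = 1. A stack of size p has a winning move iff p XOR X < p (reduce it to p XOR X).
  4: 4 XOR 1 = 5 ≥ 4 — no move.
  13: 13 XOR 1 = 12 < 13 — winning move (to 12).
  1: 1 XOR 1 = 0 < 1 — winning move (to 0).
  11: 11 XOR 1 = 10 < 11 — winning move (to 10).
  2: 2 XOR 1 = 3 ≥ 2 — no move.
That gives 3 winning moves.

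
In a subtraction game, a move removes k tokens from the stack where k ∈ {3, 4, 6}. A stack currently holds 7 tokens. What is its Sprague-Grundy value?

Build the Grundy sequence with g(k) = mex{g(k−s) : s ∈ {3, 4, 6}, s ≤ k}:
k:     0  1  2  3  4  5  6  7
g(k):  0  0  0  1  1  1  2  2
So g(7) = 2.

2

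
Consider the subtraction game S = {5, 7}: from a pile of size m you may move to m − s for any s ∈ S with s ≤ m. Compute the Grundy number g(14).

0

Build the Grundy sequence with g(k) = mex{g(k−s) : s ∈ {5, 7}, s ≤ k}:
k:     0  1  2  3  4  5  6  7  8  9 10 11 12 13 14
g(k):  0  0  0  0  0  1  1  1  1  1  2  2  0  0  0
So g(14) = 0.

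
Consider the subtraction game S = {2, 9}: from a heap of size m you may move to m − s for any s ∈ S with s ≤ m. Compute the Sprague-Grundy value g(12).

Compute g(0), g(1), … for moves {2, 9}:
k:     0  1  2  3  4  5  6  7  8  9 10 11 12
g(k):  0  0  1  1  0  0  1  1  0  2  1  0  0
So g(12) = 0.

0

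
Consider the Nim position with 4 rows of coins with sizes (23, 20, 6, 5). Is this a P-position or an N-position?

Nim-sum: 23 XOR 20 XOR 6 XOR 5 = 0.
The nim-sum is 0, so this is a P-position: the player to move is in a losing position under optimal play.

P-position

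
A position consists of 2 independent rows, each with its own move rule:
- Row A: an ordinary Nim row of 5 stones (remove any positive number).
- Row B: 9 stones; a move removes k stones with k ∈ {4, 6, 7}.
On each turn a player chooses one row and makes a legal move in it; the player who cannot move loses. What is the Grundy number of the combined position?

7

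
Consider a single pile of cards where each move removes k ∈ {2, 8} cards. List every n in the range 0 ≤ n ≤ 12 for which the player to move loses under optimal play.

0, 1, 4, 5, 10, 11

Grundy values for subtraction set {2, 8}:
k:     0  1  2  3  4  5  6  7  8  9 10 11 12
g(k):  0  0  1  1  0  0  1  1  2  2  0  0  1
The P-positions (g = 0) in 0..12 are 0, 1, 4, 5, 10, 11.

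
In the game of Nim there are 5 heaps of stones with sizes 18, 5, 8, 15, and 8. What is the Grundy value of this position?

Bitwise XOR of the heap sizes:
  10010  (18)
  00101  (5)
  01000  (8)
  01111  (15)
  01000  (8)
  -----
  11000  (24)

24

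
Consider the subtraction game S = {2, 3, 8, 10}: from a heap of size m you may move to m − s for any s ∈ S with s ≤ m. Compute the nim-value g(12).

Build the Grundy sequence with g(k) = mex{g(k−s) : s ∈ {2, 3, 8, 10}, s ≤ k}:
g(0) = mex{} = 0
g(1) = mex{} = 0
g(2) = mex{0} = 1
g(3) = mex{0} = 1
g(4) = mex{0,1} = 2
g(5) = mex{1} = 0
g(6) = mex{1,2} = 0
g(7) = mex{0,2} = 1
g(8) = mex{0} = 1
g(9) = mex{0,1} = 2
g(10) = mex{0,1} = 2
g(11) = mex{0,1,2} = 3
g(12) = mex{1,2} = 0
So g(12) = 0.

0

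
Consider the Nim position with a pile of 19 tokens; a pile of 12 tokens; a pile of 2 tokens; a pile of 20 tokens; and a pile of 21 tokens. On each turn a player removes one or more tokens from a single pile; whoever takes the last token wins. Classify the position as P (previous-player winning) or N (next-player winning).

N-position

Bitwise XOR of the heap sizes:
  10011  (19)
  01100  (12)
  00010  (2)
  10100  (20)
  10101  (21)
  -----
  11100  (28)
The nim-sum is 28 ≠ 0, so this is an N-position: the player to move can win.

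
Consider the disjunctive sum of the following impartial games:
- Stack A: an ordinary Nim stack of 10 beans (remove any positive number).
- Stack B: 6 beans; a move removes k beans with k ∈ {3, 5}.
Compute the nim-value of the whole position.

8

Stack A is a plain Nim stack of size 10, so its Grundy value is 10.
Grundy values for stack B (subtraction set {3, 5}):
k:     0  1  2  3  4  5  6
g(k):  0  0  0  1  1  1  2
So g(6) = 2.
By the Sprague-Grundy theorem, the Grundy value of a sum of independent games is the XOR of the component values.
Combined value = 10 ⊕ 2 = 8.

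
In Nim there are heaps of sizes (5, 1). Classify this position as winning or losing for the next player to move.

Compute the nim-sum pairwise:
5 ^ 1 = 4
The nim-sum is 4 ≠ 0, so this is an N-position: the player to move can win.

Winning position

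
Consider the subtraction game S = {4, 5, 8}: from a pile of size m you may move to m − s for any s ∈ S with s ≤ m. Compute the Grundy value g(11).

2

Build the Grundy sequence with g(k) = mex{g(k−s) : s ∈ {4, 5, 8}, s ≤ k}:
k:     0  1  2  3  4  5  6  7  8  9 10 11
g(k):  0  0  0  0  1  1  1  1  2  2  2  2
So g(11) = 2.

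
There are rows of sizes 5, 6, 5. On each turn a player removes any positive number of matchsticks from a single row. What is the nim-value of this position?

6

In binary:
  101  (5)
  110  (6)
  101  (5)
  ---
  110  (6)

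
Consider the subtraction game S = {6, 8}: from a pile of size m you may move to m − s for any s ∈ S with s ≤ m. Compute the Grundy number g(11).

Build the Grundy sequence with g(k) = mex{g(k−s) : s ∈ {6, 8}, s ≤ k}:
g(0) = mex{} = 0
g(1) = mex{} = 0
g(2) = mex{} = 0
g(3) = mex{} = 0
g(4) = mex{} = 0
g(5) = mex{} = 0
g(6) = mex{0} = 1
g(7) = mex{0} = 1
g(8) = mex{0} = 1
g(9) = mex{0} = 1
g(10) = mex{0} = 1
g(11) = mex{0} = 1
So g(11) = 1.

1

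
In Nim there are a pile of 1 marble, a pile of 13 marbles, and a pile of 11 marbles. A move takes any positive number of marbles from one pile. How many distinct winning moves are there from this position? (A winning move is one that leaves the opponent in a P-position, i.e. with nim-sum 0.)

Bitwise XOR of the heap sizes:
  0001  (1)
  1101  (13)
  1011  (11)
  ----
  0111  (7)
The overall nim-sum is X = 7. A pile of size p has a winning move iff p XOR X < p (reduce it to p XOR X).
  1: 1 XOR 7 = 6 ≥ 1 — no move.
  13: 13 XOR 7 = 10 < 13 — winning move (to 10).
  11: 11 XOR 7 = 12 ≥ 11 — no move.
That gives 1 winning move.

1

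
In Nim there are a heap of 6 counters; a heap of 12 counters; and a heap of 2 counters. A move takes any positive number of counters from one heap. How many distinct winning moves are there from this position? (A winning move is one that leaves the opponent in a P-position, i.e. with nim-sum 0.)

1

Bitwise XOR of the heap sizes:
  0110  (6)
  1100  (12)
  0010  (2)
  ----
  1000  (8)
The overall nim-sum is X = 8. A heap of size p has a winning move iff p XOR X < p (reduce it to p XOR X).
  6: 6 XOR 8 = 14 ≥ 6 — no move.
  12: 12 XOR 8 = 4 < 12 — winning move (to 4).
  2: 2 XOR 8 = 10 ≥ 2 — no move.
That gives 1 winning move.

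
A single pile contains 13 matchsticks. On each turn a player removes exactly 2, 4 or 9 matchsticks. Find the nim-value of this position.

0

Grundy values for subtraction set {2, 4, 9}:
g(0) = mex{} = 0
g(1) = mex{} = 0
g(2) = mex{0} = 1
g(3) = mex{0} = 1
g(4) = mex{0,1} = 2
g(5) = mex{0,1} = 2
g(6) = mex{1,2} = 0
g(7) = mex{1,2} = 0
g(8) = mex{0,2} = 1
g(9) = mex{0,2} = 1
g(10) = mex{0,1} = 2
g(11) = mex{0,1} = 2
g(12) = mex{1,2} = 0
g(13) = mex{1,2} = 0
So g(13) = 0.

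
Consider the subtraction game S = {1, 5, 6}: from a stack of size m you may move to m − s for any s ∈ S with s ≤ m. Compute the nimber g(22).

0

Compute g(0), g(1), … for moves {1, 5, 6}:
k:     0  1  2  3  4  5  6  7  8  9 10 11 12 13 14 15 16 17 18 19 20 21 22
g(k):  0  1  0  1  0  1  2  3  2  3  2  0  1  0  1  0  1  2  3  2  3  2  0
So g(22) = 0.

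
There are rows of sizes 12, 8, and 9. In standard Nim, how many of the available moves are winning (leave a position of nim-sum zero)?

3

Compute the nim-sum pairwise:
12 ⊕ 8 = 4
4 ⊕ 9 = 13
The overall nim-sum is X = 13. A row of size p has a winning move iff p XOR X < p (reduce it to p XOR X).
  12: 12 XOR 13 = 1 < 12 — winning move (to 1).
  8: 8 XOR 13 = 5 < 8 — winning move (to 5).
  9: 9 XOR 13 = 4 < 9 — winning move (to 4).
That gives 3 winning moves.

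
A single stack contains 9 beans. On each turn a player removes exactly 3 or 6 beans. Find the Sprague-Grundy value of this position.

Compute g(0), g(1), … for moves {3, 6}:
k:     0  1  2  3  4  5  6  7  8  9
g(k):  0  0  0  1  1  1  2  2  2  0
So g(9) = 0.

0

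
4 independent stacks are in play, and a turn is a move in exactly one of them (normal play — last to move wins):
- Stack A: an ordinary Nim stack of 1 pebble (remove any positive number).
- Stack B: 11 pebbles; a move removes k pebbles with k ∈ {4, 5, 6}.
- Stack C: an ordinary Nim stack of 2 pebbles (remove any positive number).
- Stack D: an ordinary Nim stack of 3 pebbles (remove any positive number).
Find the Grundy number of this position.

0

Stack A is a plain Nim stack of size 1, so its Grundy value is 1.
Grundy values for stack B (subtraction set {4, 5, 6}):
k:     0  1  2  3  4  5  6  7  8  9 10 11
g(k):  0  0  0  0  1  1  1  1  2  2  0  0
So g(11) = 0.
Stack C is a plain Nim stack of size 2, so its Grundy value is 2.
Stack D is a plain Nim stack of size 3, so its Grundy value is 3.
By the Sprague-Grundy theorem, the Grundy value of a sum of independent games is the XOR of the component values.
Combined value = 1 ⊕ 0 ⊕ 2 ⊕ 3 = 0.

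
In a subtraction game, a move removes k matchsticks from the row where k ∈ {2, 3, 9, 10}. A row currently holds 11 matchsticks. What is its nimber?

3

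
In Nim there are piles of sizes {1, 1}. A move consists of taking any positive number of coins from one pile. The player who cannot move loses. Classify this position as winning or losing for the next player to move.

Losing position

Nim-sum: 1 ^ 1 = 0.
The nim-sum is 0, so this is a P-position: the player to move is in a losing position under optimal play.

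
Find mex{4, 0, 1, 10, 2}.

3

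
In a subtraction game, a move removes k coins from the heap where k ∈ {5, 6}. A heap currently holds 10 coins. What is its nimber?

Grundy values for subtraction set {5, 6}:
g(0) = mex{} = 0
g(1) = mex{} = 0
g(2) = mex{} = 0
g(3) = mex{} = 0
g(4) = mex{} = 0
g(5) = mex{0} = 1
g(6) = mex{0} = 1
g(7) = mex{0} = 1
g(8) = mex{0} = 1
g(9) = mex{0} = 1
g(10) = mex{0,1} = 2
So g(10) = 2.

2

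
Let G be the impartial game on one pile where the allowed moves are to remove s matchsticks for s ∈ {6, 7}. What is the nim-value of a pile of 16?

Compute g(0), g(1), … for moves {6, 7}:
k:     0  1  2  3  4  5  6  7  8  9 10 11 12 13 14 15 16
g(k):  0  0  0  0  0  0  1  1  1  1  1  1  2  0  0  0  0
So g(16) = 0.

0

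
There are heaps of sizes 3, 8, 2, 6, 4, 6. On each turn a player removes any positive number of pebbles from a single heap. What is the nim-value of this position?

13

In binary:
  0011  (3)
  1000  (8)
  0010  (2)
  0110  (6)
  0100  (4)
  0110  (6)
  ----
  1101  (13)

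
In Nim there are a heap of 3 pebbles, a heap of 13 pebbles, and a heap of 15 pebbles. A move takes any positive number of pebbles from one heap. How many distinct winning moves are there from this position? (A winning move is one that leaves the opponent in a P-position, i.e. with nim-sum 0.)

Write each in binary and XOR column by column:
  0011  (3)
  1101  (13)
  1111  (15)
  ----
  0001  (1)
The overall nim-sum is X = 1. A heap of size p has a winning move iff p XOR X < p (reduce it to p XOR X).
  3: 3 XOR 1 = 2 < 3 — winning move (to 2).
  13: 13 XOR 1 = 12 < 13 — winning move (to 12).
  15: 15 XOR 1 = 14 < 15 — winning move (to 14).
That gives 3 winning moves.

3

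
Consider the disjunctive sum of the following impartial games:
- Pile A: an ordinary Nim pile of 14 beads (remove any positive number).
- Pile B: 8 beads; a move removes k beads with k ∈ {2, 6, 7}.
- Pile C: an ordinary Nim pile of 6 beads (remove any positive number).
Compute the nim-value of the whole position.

Pile A is a plain Nim pile of size 14, so its Grundy value is 14.
Build the Grundy sequence for pile B with g(k) = mex{g(k−s) : s ∈ {2, 6, 7}, s ≤ k}:
k:     0  1  2  3  4  5  6  7  8
g(k):  0  0  1  1  0  0  1  1  2
So g(8) = 2.
Pile C is a plain Nim pile of size 6, so its Grundy value is 6.
The value of a disjunctive sum is the nim-sum of the parts.
Combined value = 14 XOR 2 XOR 6 = 10.

10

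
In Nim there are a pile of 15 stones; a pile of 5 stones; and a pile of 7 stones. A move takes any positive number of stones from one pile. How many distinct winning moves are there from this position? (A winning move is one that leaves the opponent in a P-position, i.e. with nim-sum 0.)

1

Write each in binary and XOR column by column:
  1111  (15)
  0101  (5)
  0111  (7)
  ----
  1101  (13)
The overall nim-sum is X = 13. A pile of size p has a winning move iff p XOR X < p (reduce it to p XOR X).
  15: 15 XOR 13 = 2 < 15 — winning move (to 2).
  5: 5 XOR 13 = 8 ≥ 5 — no move.
  7: 7 XOR 13 = 10 ≥ 7 — no move.
That gives 1 winning move.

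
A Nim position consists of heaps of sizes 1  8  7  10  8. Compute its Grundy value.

12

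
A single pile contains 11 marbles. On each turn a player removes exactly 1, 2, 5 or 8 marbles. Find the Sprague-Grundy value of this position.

2

Build the Grundy sequence with g(k) = mex{g(k−s) : s ∈ {1, 2, 5, 8}, s ≤ k}:
k:     0  1  2  3  4  5  6  7  8  9 10 11
g(k):  0  1  2  0  1  2  0  1  2  0  1  2
So g(11) = 2.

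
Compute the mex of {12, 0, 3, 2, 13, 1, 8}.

4

The values 0, 1, 2, 3 are all present; 4 is the first non-negative integer missing from the set.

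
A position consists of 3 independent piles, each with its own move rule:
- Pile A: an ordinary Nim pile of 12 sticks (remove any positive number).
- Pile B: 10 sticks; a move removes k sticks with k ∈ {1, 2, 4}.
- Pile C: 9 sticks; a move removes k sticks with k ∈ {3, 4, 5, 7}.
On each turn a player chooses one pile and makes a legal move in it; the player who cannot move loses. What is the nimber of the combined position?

14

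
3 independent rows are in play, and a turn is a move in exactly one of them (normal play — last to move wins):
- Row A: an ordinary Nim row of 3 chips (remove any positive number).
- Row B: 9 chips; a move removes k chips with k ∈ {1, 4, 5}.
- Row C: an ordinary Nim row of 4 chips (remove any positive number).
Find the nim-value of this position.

Row A is a plain Nim row of size 3, so its Grundy value is 3.
For row B, compute g(0), g(1), … with moves {1, 4, 5}:
g(0) = mex{} = 0
g(1) = mex{0} = 1
g(2) = mex{1} = 0
g(3) = mex{0} = 1
g(4) = mex{0,1} = 2
g(5) = mex{0,1,2} = 3
g(6) = mex{0,1,3} = 2
g(7) = mex{0,1,2} = 3
g(8) = mex{1,2,3} = 0
g(9) = mex{0,2,3} = 1
So g(9) = 1.
Row C is a plain Nim row of size 4, so its Grundy value is 4.
By the Sprague-Grundy theorem, the Grundy value of a sum of independent games is the XOR of the component values.
Combined value = 3 ⊕ 1 ⊕ 4 = 6.

6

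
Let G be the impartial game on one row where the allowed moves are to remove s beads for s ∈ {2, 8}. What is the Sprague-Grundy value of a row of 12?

Compute g(0), g(1), … for moves {2, 8}:
k:     0  1  2  3  4  5  6  7  8  9 10 11 12
g(k):  0  0  1  1  0  0  1  1  2  2  0  0  1
So g(12) = 1.

1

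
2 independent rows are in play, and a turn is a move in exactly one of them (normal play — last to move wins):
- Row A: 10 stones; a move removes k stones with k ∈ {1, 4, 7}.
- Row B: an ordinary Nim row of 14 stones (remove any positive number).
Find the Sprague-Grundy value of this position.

Build the Grundy sequence for row A with g(k) = mex{g(k−s) : s ∈ {1, 4, 7}, s ≤ k}:
k:     0  1  2  3  4  5  6  7  8  9 10
g(k):  0  1  0  1  2  0  1  2  0  1  0
So g(10) = 0.
Row B is a plain Nim row of size 14, so its Grundy value is 14.
The value of a disjunctive sum is the nim-sum of the parts.
Combined value = 0 ⊕ 14 = 14.

14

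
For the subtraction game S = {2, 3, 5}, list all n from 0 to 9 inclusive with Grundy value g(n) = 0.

0, 1, 7, 8

Compute g(0), g(1), … for moves {2, 3, 5}:
k:     0  1  2  3  4  5  6  7  8  9
g(k):  0  0  1  1  2  2  3  0  0  1
The P-positions (g = 0) in 0..9 are 0, 1, 7, 8.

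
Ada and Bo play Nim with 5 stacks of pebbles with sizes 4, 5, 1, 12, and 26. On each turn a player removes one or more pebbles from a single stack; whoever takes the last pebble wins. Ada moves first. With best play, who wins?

Write each in binary and XOR column by column:
  00100  (4)
  00101  (5)
  00001  (1)
  01100  (12)
  11010  (26)
  -----
  10110  (22)
The nim-sum is 22 ≠ 0, so this is an N-position: the player to move can win; Ada has a winning move.

Ada wins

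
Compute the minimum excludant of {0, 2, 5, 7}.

1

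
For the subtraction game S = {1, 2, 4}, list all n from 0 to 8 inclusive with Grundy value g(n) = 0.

0, 3, 6

Build the Grundy sequence with g(k) = mex{g(k−s) : s ∈ {1, 2, 4}, s ≤ k}:
k:     0  1  2  3  4  5  6  7  8
g(k):  0  1  2  0  1  2  0  1  2
The P-positions (g = 0) in 0..8 are 0, 3, 6.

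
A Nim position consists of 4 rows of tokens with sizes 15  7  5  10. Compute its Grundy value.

7

Nim-sum: 15 XOR 7 XOR 5 XOR 10 = 7.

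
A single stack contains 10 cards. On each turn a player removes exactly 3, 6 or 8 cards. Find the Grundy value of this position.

Grundy values for subtraction set {3, 6, 8}:
k:     0  1  2  3  4  5  6  7  8  9 10
g(k):  0  0  0  1  1  1  2  2  2  3  3
So g(10) = 3.

3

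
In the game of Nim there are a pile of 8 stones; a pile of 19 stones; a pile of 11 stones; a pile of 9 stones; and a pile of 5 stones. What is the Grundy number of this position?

Nim-sum: 8 XOR 19 XOR 11 XOR 9 XOR 5 = 28.

28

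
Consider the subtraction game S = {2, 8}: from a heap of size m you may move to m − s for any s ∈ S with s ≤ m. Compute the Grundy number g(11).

0

Grundy values for subtraction set {2, 8}:
k:     0  1  2  3  4  5  6  7  8  9 10 11
g(k):  0  0  1  1  0  0  1  1  2  2  0  0
So g(11) = 0.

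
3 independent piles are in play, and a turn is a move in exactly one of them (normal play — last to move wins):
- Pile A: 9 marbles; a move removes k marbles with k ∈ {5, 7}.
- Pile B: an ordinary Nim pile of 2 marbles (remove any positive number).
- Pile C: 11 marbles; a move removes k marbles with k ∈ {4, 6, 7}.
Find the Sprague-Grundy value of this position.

3

Grundy values for pile A (subtraction set {5, 7}):
g(0) = mex{} = 0
g(1) = mex{} = 0
g(2) = mex{} = 0
g(3) = mex{} = 0
g(4) = mex{} = 0
g(5) = mex{0} = 1
g(6) = mex{0} = 1
g(7) = mex{0} = 1
g(8) = mex{0} = 1
g(9) = mex{0} = 1
So g(9) = 1.
Pile B is a plain Nim pile of size 2, so its Grundy value is 2.
Build the Grundy sequence for pile C with g(k) = mex{g(k−s) : s ∈ {4, 6, 7}, s ≤ k}:
g(0) = mex{} = 0
g(1) = mex{} = 0
g(2) = mex{} = 0
g(3) = mex{} = 0
g(4) = mex{0} = 1
g(5) = mex{0} = 1
g(6) = mex{0} = 1
g(7) = mex{0} = 1
g(8) = mex{0,1} = 2
g(9) = mex{0,1} = 2
g(10) = mex{0,1} = 2
g(11) = mex{1} = 0
So g(11) = 0.
The value of a disjunctive sum is the nim-sum of the parts.
Combined value = 1 ⊕ 2 ⊕ 0 = 3.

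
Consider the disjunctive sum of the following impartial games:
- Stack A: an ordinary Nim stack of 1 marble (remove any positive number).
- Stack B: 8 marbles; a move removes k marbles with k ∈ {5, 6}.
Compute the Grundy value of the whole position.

0

Stack A is a plain Nim stack of size 1, so its Grundy value is 1.
For stack B, compute g(0), g(1), … with moves {5, 6}:
g(0) = mex{} = 0
g(1) = mex{} = 0
g(2) = mex{} = 0
g(3) = mex{} = 0
g(4) = mex{} = 0
g(5) = mex{0} = 1
g(6) = mex{0} = 1
g(7) = mex{0} = 1
g(8) = mex{0} = 1
So g(8) = 1.
By the Sprague-Grundy theorem, the Grundy value of a sum of independent games is the XOR of the component values.
Combined value = 1 ⊕ 1 = 0.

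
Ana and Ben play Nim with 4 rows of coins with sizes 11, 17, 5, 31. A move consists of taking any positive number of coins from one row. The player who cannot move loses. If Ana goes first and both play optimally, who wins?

In binary:
  01011  (11)
  10001  (17)
  00101  (5)
  11111  (31)
  -----
  00000  (0)
The nim-sum is 0, so this is a P-position: the player to move is in a losing position under optimal play; Ana is about to move from it and so loses — Ben wins.

Ben wins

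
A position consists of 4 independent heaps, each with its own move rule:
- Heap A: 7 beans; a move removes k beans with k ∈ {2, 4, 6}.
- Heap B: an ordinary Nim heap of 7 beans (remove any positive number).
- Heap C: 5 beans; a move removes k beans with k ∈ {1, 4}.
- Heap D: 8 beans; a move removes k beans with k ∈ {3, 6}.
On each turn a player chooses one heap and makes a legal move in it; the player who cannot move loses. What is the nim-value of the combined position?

6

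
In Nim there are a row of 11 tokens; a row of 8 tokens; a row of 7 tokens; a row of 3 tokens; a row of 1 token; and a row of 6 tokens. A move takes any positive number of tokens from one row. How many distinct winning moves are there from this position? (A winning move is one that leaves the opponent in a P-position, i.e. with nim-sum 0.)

0

Compute the nim-sum pairwise:
11 ^ 8 = 3
3 ^ 7 = 4
4 ^ 3 = 7
7 ^ 1 = 6
6 ^ 6 = 0
The nim-sum is already 0, so every move leaves a nonzero nim-sum — there are no winning moves.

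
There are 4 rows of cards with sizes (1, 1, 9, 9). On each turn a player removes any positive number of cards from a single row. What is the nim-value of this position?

In binary:
  0001  (1)
  0001  (1)
  1001  (9)
  1001  (9)
  ----
  0000  (0)

0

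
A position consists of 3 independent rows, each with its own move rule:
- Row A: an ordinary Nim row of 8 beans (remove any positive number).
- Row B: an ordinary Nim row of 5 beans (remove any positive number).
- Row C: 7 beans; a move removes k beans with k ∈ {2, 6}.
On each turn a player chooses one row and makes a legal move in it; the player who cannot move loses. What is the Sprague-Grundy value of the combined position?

12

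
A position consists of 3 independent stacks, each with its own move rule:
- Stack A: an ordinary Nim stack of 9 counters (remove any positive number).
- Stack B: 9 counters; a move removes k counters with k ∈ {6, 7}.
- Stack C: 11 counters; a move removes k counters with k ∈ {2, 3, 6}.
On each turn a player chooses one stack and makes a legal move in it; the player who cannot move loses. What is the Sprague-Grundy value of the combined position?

Stack A is a plain Nim stack of size 9, so its Grundy value is 9.
For stack B, compute g(0), g(1), … with moves {6, 7}:
g(0) = mex{} = 0
g(1) = mex{} = 0
g(2) = mex{} = 0
g(3) = mex{} = 0
g(4) = mex{} = 0
g(5) = mex{} = 0
g(6) = mex{0} = 1
g(7) = mex{0} = 1
g(8) = mex{0} = 1
g(9) = mex{0} = 1
So g(9) = 1.
For stack C, compute g(0), g(1), … with moves {2, 3, 6}:
k:     0  1  2  3  4  5  6  7  8  9 10 11
g(k):  0  0  1  1  2  0  3  1  2  0  0  1
So g(11) = 1.
By the Sprague-Grundy theorem, the Grundy value of a sum of independent games is the XOR of the component values.
Combined value = 9 XOR 1 XOR 1 = 9.

9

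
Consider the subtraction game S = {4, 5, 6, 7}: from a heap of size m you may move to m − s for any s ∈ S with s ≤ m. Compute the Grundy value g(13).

0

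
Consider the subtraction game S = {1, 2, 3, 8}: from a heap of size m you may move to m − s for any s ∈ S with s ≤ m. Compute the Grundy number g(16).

Grundy values for subtraction set {1, 2, 3, 8}:
k:     0  1  2  3  4  5  6  7  8  9 10 11 12 13 14 15 16
g(k):  0  1  2  3  0  1  2  3  4  0  1  2  3  0  1  2  3
So g(16) = 3.

3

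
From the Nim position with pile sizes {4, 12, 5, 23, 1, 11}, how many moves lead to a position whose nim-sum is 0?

1

Nim-sum: 4 ^ 12 ^ 5 ^ 23 ^ 1 ^ 11 = 16.
The overall nim-sum is X = 16. A pile of size p has a winning move iff p XOR X < p (reduce it to p XOR X).
  4: 4 XOR 16 = 20 ≥ 4 — no move.
  12: 12 XOR 16 = 28 ≥ 12 — no move.
  5: 5 XOR 16 = 21 ≥ 5 — no move.
  23: 23 XOR 16 = 7 < 23 — winning move (to 7).
  1: 1 XOR 16 = 17 ≥ 1 — no move.
  11: 11 XOR 16 = 27 ≥ 11 — no move.
That gives 1 winning move.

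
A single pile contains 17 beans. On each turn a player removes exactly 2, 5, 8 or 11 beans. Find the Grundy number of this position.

0

Build the Grundy sequence with g(k) = mex{g(k−s) : s ∈ {2, 5, 8, 11}, s ≤ k}:
k:     0  1  2  3  4  5  6  7  8  9 10 11 12 13 14 15 16 17
g(k):  0  0  1  1  0  2  1  0  2  1  0  2  1  0  0  1  1  0
So g(17) = 0.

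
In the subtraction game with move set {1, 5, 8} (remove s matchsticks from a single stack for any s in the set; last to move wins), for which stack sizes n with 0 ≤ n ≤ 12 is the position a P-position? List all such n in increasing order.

0, 2, 4, 6

Compute g(0), g(1), … for moves {1, 5, 8}:
g(0) = mex{} = 0
g(1) = mex{0} = 1
g(2) = mex{1} = 0
g(3) = mex{0} = 1
g(4) = mex{1} = 0
g(5) = mex{0} = 1
g(6) = mex{1} = 0
g(7) = mex{0} = 1
g(8) = mex{0,1} = 2
g(9) = mex{0,1,2} = 3
g(10) = mex{0,1,3} = 2
g(11) = mex{0,1,2} = 3
g(12) = mex{0,1,3} = 2
The P-positions (g = 0) in 0..12 are 0, 2, 4, 6.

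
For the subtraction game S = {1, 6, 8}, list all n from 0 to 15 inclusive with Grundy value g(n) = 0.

Build the Grundy sequence with g(k) = mex{g(k−s) : s ∈ {1, 6, 8}, s ≤ k}:
k:     0  1  2  3  4  5  6  7  8  9 10 11 12 13 14 15
g(k):  0  1  0  1  0  1  2  0  1  0  1  0  1  2  0  1
The P-positions (g = 0) in 0..15 are 0, 2, 4, 7, 9, 11, 14.

0, 2, 4, 7, 9, 11, 14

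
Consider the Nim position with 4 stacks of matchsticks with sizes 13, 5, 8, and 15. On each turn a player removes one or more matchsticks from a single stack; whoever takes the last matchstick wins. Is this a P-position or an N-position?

Write each in binary and XOR column by column:
  1101  (13)
  0101  (5)
  1000  (8)
  1111  (15)
  ----
  1111  (15)
The nim-sum is 15 ≠ 0, so this is an N-position: the player to move can win.

N-position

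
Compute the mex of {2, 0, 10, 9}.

1

0 is in the set but 1 is not, so the mex is 1.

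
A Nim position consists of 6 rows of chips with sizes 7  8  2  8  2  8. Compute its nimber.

Compute the nim-sum pairwise:
7 XOR 8 = 15
15 XOR 2 = 13
13 XOR 8 = 5
5 XOR 2 = 7
7 XOR 8 = 15

15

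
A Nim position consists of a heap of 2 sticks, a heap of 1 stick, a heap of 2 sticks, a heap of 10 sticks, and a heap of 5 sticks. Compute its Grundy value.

14

Write each in binary and XOR column by column:
  0010  (2)
  0001  (1)
  0010  (2)
  1010  (10)
  0101  (5)
  ----
  1110  (14)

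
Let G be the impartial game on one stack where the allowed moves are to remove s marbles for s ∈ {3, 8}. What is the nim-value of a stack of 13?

0

Grundy values for subtraction set {3, 8}:
g(0) = mex{} = 0
g(1) = mex{} = 0
g(2) = mex{} = 0
g(3) = mex{0} = 1
g(4) = mex{0} = 1
g(5) = mex{0} = 1
g(6) = mex{1} = 0
g(7) = mex{1} = 0
g(8) = mex{0,1} = 2
g(9) = mex{0} = 1
g(10) = mex{0} = 1
g(11) = mex{1,2} = 0
g(12) = mex{1} = 0
g(13) = mex{1} = 0
So g(13) = 0.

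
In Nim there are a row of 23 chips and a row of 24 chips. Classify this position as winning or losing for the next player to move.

Nim-sum: 23 XOR 24 = 15.
The nim-sum is 15 ≠ 0, so this is an N-position: the player to move can win.

Winning position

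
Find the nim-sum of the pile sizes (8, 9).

1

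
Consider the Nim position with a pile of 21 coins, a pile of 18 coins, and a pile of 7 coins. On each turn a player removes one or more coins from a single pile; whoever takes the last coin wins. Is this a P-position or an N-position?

P-position

Nim-sum: 21 XOR 18 XOR 7 = 0.
The nim-sum is 0, so this is a P-position: the player to move is in a losing position under optimal play.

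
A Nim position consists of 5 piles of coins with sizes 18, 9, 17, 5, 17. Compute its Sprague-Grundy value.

30

Compute the nim-sum pairwise:
18 ^ 9 = 27
27 ^ 17 = 10
10 ^ 5 = 15
15 ^ 17 = 30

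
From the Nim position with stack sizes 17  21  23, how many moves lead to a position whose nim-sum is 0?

Write each in binary and XOR column by column:
  10001  (17)
  10101  (21)
  10111  (23)
  -----
  10011  (19)
The overall nim-sum is X = 19. A stack of size p has a winning move iff p XOR X < p (reduce it to p XOR X).
  17: 17 XOR 19 = 2 < 17 — winning move (to 2).
  21: 21 XOR 19 = 6 < 21 — winning move (to 6).
  23: 23 XOR 19 = 4 < 23 — winning move (to 4).
That gives 3 winning moves.

3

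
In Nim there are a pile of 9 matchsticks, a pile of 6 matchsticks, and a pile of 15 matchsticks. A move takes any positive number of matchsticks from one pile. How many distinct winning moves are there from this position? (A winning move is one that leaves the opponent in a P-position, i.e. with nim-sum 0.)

0

Nim-sum: 9 XOR 6 XOR 15 = 0.
The nim-sum is already 0, so every move leaves a nonzero nim-sum — there are no winning moves.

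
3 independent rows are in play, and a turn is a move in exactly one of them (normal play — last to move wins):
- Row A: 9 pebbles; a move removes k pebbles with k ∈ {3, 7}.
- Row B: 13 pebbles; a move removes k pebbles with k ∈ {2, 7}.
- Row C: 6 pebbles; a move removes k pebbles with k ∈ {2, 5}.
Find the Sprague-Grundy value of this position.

For row A, compute g(0), g(1), … with moves {3, 7}:
g(0) = mex{} = 0
g(1) = mex{} = 0
g(2) = mex{} = 0
g(3) = mex{0} = 1
g(4) = mex{0} = 1
g(5) = mex{0} = 1
g(6) = mex{1} = 0
g(7) = mex{0,1} = 2
g(8) = mex{0,1} = 2
g(9) = mex{0} = 1
So g(9) = 1.
Build the Grundy sequence for row B with g(k) = mex{g(k−s) : s ∈ {2, 7}, s ≤ k}:
k:     0  1  2  3  4  5  6  7  8  9 10 11 12 13
g(k):  0  0  1  1  0  0  1  1  2  0  0  1  1  0
So g(13) = 0.
Grundy values for row C (subtraction set {2, 5}):
g(0) = mex{} = 0
g(1) = mex{} = 0
g(2) = mex{0} = 1
g(3) = mex{0} = 1
g(4) = mex{1} = 0
g(5) = mex{0,1} = 2
g(6) = mex{0} = 1
So g(6) = 1.
The value of a disjunctive sum is the nim-sum of the parts.
Combined value = 1 XOR 0 XOR 1 = 0.

0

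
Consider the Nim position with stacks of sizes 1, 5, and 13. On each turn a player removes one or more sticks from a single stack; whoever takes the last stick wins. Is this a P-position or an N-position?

Nim-sum: 1 ⊕ 5 ⊕ 13 = 9.
The nim-sum is 9 ≠ 0, so this is an N-position: the player to move can win.

N-position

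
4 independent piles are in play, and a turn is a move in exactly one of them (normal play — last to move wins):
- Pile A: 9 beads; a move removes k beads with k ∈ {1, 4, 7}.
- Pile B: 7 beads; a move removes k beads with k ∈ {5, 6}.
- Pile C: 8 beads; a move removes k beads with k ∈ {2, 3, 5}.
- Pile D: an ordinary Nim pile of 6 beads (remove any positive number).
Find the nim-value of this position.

Build the Grundy sequence for pile A with g(k) = mex{g(k−s) : s ∈ {1, 4, 7}, s ≤ k}:
k:     0  1  2  3  4  5  6  7  8  9
g(k):  0  1  0  1  2  0  1  2  0  1
So g(9) = 1.
Build the Grundy sequence for pile B with g(k) = mex{g(k−s) : s ∈ {5, 6}, s ≤ k}:
g(0) = mex{} = 0
g(1) = mex{} = 0
g(2) = mex{} = 0
g(3) = mex{} = 0
g(4) = mex{} = 0
g(5) = mex{0} = 1
g(6) = mex{0} = 1
g(7) = mex{0} = 1
So g(7) = 1.
Grundy values for pile C (subtraction set {2, 3, 5}):
k:     0  1  2  3  4  5  6  7  8
g(k):  0  0  1  1  2  2  3  0  0
So g(8) = 0.
Pile D is a plain Nim pile of size 6, so its Grundy value is 6.
By the Sprague-Grundy theorem, the Grundy value of a sum of independent games is the XOR of the component values.
Combined value = 1 XOR 1 XOR 0 XOR 6 = 6.

6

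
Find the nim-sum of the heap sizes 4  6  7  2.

In binary:
  100  (4)
  110  (6)
  111  (7)
  010  (2)
  ---
  111  (7)

7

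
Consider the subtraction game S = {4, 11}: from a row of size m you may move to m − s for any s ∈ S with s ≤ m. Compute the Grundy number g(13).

1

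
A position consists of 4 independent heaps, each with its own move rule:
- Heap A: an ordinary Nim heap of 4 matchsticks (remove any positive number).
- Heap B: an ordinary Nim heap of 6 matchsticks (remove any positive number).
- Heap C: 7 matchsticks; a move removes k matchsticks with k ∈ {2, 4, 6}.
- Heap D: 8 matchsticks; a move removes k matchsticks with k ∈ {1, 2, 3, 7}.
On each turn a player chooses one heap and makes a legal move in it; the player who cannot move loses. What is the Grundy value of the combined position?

1

Heap A is a plain Nim heap of size 4, so its Grundy value is 4.
Heap B is a plain Nim heap of size 6, so its Grundy value is 6.
For heap C, compute g(0), g(1), … with moves {2, 4, 6}:
g(0) = mex{} = 0
g(1) = mex{} = 0
g(2) = mex{0} = 1
g(3) = mex{0} = 1
g(4) = mex{0,1} = 2
g(5) = mex{0,1} = 2
g(6) = mex{0,1,2} = 3
g(7) = mex{0,1,2} = 3
So g(7) = 3.
For heap D, compute g(0), g(1), … with moves {1, 2, 3, 7}:
k:     0  1  2  3  4  5  6  7  8
g(k):  0  1  2  3  0  1  2  3  0
So g(8) = 0.
By the Sprague-Grundy theorem, the Grundy value of a sum of independent games is the XOR of the component values.
Combined value = 4 ⊕ 6 ⊕ 3 ⊕ 0 = 1.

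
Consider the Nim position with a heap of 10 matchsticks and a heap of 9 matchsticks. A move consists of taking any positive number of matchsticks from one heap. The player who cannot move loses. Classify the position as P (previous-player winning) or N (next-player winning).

N-position

In binary:
  1010  (10)
  1001  (9)
  ----
  0011  (3)
The nim-sum is 3 ≠ 0, so this is an N-position: the player to move can win.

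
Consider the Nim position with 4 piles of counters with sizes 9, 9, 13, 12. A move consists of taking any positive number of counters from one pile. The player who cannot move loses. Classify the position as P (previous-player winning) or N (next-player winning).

Nim-sum: 9 ⊕ 9 ⊕ 13 ⊕ 12 = 1.
The nim-sum is 1 ≠ 0, so this is an N-position: the player to move can win.

N-position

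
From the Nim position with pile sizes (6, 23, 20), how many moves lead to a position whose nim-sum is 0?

Nim-sum: 6 XOR 23 XOR 20 = 5.
The overall nim-sum is X = 5. A pile of size p has a winning move iff p XOR X < p (reduce it to p XOR X).
  6: 6 XOR 5 = 3 < 6 — winning move (to 3).
  23: 23 XOR 5 = 18 < 23 — winning move (to 18).
  20: 20 XOR 5 = 17 < 20 — winning move (to 17).
That gives 3 winning moves.

3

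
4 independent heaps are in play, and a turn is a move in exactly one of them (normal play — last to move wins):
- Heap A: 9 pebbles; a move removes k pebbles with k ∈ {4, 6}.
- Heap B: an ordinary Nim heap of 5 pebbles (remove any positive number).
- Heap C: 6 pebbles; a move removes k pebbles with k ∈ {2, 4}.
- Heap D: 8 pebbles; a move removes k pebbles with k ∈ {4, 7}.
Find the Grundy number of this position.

Build the Grundy sequence for heap A with g(k) = mex{g(k−s) : s ∈ {4, 6}, s ≤ k}:
k:     0  1  2  3  4  5  6  7  8  9
g(k):  0  0  0  0  1  1  1  1  2  2
So g(9) = 2.
Heap B is a plain Nim heap of size 5, so its Grundy value is 5.
Build the Grundy sequence for heap C with g(k) = mex{g(k−s) : s ∈ {2, 4}, s ≤ k}:
g(0) = mex{} = 0
g(1) = mex{} = 0
g(2) = mex{0} = 1
g(3) = mex{0} = 1
g(4) = mex{0,1} = 2
g(5) = mex{0,1} = 2
g(6) = mex{1,2} = 0
So g(6) = 0.
For heap D, compute g(0), g(1), … with moves {4, 7}:
k:     0  1  2  3  4  5  6  7  8
g(k):  0  0  0  0  1  1  1  1  2
So g(8) = 2.
By the Sprague-Grundy theorem, the Grundy value of a sum of independent games is the XOR of the component values.
Combined value = 2 XOR 5 XOR 0 XOR 2 = 5.

5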